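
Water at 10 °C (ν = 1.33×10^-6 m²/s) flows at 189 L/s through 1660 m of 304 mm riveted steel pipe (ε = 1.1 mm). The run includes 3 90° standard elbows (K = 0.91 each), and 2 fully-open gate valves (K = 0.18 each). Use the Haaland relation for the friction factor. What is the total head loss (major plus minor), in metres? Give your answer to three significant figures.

V = 4Q/(πD²) = 2.604 m/s; V²/2g = 0.3456 m
Re = 5.95×10^5, ε/D = 0.00362 → f = 0.02784 (Haaland)
Major: h_f = f(L/D)·V²/2g = 0.02784·5461·0.3456 = 52.53 m
Minor: ΣK = 3.09; h_m = ΣK·V²/2g = 1.068 m
Total H_L = 52.53 + 1.068 = 53.60 m

H_L ≈ 53.6 m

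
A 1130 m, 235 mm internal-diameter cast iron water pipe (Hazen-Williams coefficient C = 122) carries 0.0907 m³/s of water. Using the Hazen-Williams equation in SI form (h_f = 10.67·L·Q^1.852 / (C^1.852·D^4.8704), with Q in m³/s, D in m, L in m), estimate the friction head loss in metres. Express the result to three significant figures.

h_f ≈ 22.4 m

h_f = 10.67·1130·0.0907^1.852 / (122^1.852·0.235^4.8704) = 22.38 m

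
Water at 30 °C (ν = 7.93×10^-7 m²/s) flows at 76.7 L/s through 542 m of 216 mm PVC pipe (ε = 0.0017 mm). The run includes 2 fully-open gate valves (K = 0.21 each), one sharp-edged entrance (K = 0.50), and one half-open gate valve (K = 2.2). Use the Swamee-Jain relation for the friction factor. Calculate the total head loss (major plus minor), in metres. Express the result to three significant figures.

H_L ≈ 7.94 m

V = 4Q/(πD²) = 2.093 m/s; V²/2g = 0.2233 m
Re = 5.70×10^5, ε/D = 7.87×10^-6 → f = 0.01293 (Swamee-Jain)
Major: h_f = f(L/D)·V²/2g = 0.01293·2509·0.2233 = 7.243 m
Minor: ΣK = 3.12; h_m = ΣK·V²/2g = 0.6967 m
Total H_L = 7.243 + 0.6967 = 7.940 m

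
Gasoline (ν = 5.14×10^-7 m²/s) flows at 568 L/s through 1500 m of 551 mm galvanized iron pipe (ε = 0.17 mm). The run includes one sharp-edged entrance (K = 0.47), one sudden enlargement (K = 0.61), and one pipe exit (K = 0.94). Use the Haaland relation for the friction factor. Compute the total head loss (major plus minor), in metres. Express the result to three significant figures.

H_L ≈ 12.6 m

V = 4Q/(πD²) = 2.382 m/s; V²/2g = 0.2892 m
Re = 2.55×10^6, ε/D = 3.09×10^-4 → f = 0.01531 (Haaland)
Major: h_f = f(L/D)·V²/2g = 0.01531·2722·0.2892 = 12.05 m
Minor: ΣK = 2.02; h_m = ΣK·V²/2g = 0.5842 m
Total H_L = 12.05 + 0.5842 = 12.64 m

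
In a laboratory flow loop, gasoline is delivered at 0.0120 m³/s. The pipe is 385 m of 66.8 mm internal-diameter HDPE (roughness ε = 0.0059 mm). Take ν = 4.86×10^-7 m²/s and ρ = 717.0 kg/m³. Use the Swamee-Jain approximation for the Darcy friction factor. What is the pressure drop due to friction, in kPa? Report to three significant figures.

V = 4Q/(πD²) = 4·0.0120/(π·0.0668²) = 3.424 m/s
Re = VD/ν = 3.424·0.0668/4.86×10^-7 = 4.71×10^5 → turbulent
ε/D = 0.0059/66.8 = 8.83×10^-5
Swamee-Jain: f = 0.01443
h_f = f(L/D)V²/(2g) = 0.01443·(385/0.0668)·3.424²/(2·9.81) = 49.71 m
Δp = ρg·h_f = 717.0·9.81·49.71 = 349.6 kPa

Δp ≈ 350 kPa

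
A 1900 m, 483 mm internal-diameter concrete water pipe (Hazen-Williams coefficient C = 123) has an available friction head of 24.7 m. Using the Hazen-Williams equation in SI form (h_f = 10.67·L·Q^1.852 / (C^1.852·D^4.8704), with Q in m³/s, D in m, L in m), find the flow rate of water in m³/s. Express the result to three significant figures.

Rearranging: Q = [h_f·C^1.852·D^4.8704 / (10.67·L)]^(1/1.852)
Q = [24.7·123^1.852·0.483^4.8704 / (10.67·1900)]^0.540 = 0.4844 m³/s

Q ≈ 0.484 m³/s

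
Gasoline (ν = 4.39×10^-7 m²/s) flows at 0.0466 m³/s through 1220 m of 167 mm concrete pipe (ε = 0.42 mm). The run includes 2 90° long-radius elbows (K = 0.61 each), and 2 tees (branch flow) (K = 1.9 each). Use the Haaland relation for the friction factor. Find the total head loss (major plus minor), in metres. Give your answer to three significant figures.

V = 4Q/(πD²) = 2.127 m/s; V²/2g = 0.2307 m
Re = 8.09×10^5, ε/D = 0.00251 → f = 0.02514 (Haaland)
Major: h_f = f(L/D)·V²/2g = 0.02514·7305·0.2307 = 42.36 m
Minor: ΣK = 5.02; h_m = ΣK·V²/2g = 1.158 m
Total H_L = 42.36 + 1.158 = 43.52 m

H_L ≈ 43.5 m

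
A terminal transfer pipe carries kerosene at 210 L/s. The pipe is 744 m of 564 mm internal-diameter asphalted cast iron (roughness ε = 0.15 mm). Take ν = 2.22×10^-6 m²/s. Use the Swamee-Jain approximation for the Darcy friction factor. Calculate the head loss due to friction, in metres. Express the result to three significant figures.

V = 4Q/(πD²) = 4·0.210/(π·0.564²) = 0.8406 m/s
Re = VD/ν = 0.8406·0.564/2.22×10^-6 = 2.14×10^5 → turbulent
ε/D = 0.15/564 = 2.66×10^-4
Swamee-Jain: f = 0.01744
h_f = f(L/D)V²/(2g) = 0.01744·(744/0.564)·0.8406²/(2·9.81) = 0.8284 m

h_f ≈ 0.828 m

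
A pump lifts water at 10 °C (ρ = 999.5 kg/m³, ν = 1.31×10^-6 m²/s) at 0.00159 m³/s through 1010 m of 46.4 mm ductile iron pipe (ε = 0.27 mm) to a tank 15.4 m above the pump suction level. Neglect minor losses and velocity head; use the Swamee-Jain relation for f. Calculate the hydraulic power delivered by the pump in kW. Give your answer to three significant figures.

V = 4Q/(πD²) = 0.9403 m/s; Re = 3.33×10^4; ε/D = 0.00582; f = 0.03465
h_f = f(L/D)V²/2g = 33.99 m
Total head H = z + h_f = 15.4 + 33.99 = 49.39 m
P_hyd = ρgQH = 999.5·9.81·0.00159·49.39 = 0.7701 kW

P_hyd ≈ 0.770 kW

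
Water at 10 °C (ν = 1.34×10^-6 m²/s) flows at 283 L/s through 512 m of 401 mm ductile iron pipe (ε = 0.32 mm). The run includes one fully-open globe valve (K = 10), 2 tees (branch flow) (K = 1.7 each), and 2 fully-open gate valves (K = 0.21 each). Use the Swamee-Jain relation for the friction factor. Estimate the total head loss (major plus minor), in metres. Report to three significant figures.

H_L ≈ 9.82 m

V = 4Q/(πD²) = 2.241 m/s; V²/2g = 0.2559 m
Re = 6.71×10^5, ε/D = 7.98×10^-4 → f = 0.01924 (Swamee-Jain)
Major: h_f = f(L/D)·V²/2g = 0.01924·1277·0.2559 = 6.287 m
Minor: ΣK = 13.8; h_m = ΣK·V²/2g = 3.537 m
Total H_L = 6.287 + 3.537 = 9.824 m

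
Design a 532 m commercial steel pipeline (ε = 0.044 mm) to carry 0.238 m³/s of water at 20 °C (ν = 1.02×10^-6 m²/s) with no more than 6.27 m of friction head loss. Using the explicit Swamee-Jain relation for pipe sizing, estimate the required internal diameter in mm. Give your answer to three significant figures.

Swamee-Jain (Type III): D = 0.66·[ε^1.25·(LQ²/(gh_f))^4.75 + ν·Q^9.4·(L/(gh_f))^5.2]^0.04
LQ²/(gh_f) = 0.4899; L/(gh_f) = 8.649
Term 1 = ε^1.25·(…)^4.75 = 1.21×10^-7; Term 2 = ν·Q^9.4·(…)^5.2 = 1.05×10^-7
D = 0.66·(1.21×10^-7 + 1.05×10^-7)^0.04 = 0.3578 m = 358 mm
Check: V = 2.37 m/s, Re = 8.30×10^5, f = 0.01404, h_f = 5.96 m ≈ 6.27 m ✓

D ≈ 358 mm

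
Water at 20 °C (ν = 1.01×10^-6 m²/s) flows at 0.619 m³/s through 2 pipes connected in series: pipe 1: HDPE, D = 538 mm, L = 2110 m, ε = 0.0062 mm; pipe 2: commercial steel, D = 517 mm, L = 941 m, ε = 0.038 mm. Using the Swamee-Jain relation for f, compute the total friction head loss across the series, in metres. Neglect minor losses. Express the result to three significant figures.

H ≈ 26.9 m

Pipe 1: V = 2.723 m/s, Re = 1.45×10^6, ε/D = 1.15×10^-5, f = 0.01127, h_1 = f(L/D)V²/2g = 16.70 m
Pipe 2: V = 2.949 m/s, Re = 1.51×10^6, ε/D = 7.35×10^-5, f = 0.01264, h_2 = f(L/D)V²/2g = 10.19 m
Series → Q common, losses add: H = Σh = 26.89 m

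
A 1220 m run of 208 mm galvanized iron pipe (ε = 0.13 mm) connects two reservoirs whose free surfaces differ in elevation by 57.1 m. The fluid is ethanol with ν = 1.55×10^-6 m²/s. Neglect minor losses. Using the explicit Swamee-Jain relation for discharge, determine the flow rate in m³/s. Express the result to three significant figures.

Q ≈ 0.109 m³/s

Swamee-Jain (Type II): Q = -0.965·√(gD⁵h_f/L)·ln[ε/(3.7D) + √(3.17ν²L/(gD³h_f))]
√(gD⁵h_f/L) = √(9.81·0.208⁵·57.1/1220) = 0.01337
ε/(3.7D) = 1.69×10^-4; √(3.17ν²L/(gD³h_f)) = 4.29×10^-5
Q = -0.965·0.01337·ln(2.119×10^-4) = 0.1091 m³/s
Check: V = 3.21 m/s, Re = 4.31×10^5, f = 0.01864, h_f = 57.5 m ≈ 57.1 m ✓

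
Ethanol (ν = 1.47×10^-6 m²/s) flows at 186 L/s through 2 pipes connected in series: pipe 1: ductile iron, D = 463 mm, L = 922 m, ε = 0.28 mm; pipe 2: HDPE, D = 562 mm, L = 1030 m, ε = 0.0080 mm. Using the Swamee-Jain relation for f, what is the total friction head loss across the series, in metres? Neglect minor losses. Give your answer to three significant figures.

Pipe 1: V = 1.105 m/s, Re = 3.48×10^5, ε/D = 6.05×10^-4, f = 0.01874, h_1 = f(L/D)V²/2g = 2.321 m
Pipe 2: V = 0.7498 m/s, Re = 2.87×10^5, ε/D = 1.42×10^-5, f = 0.01466, h_2 = f(L/D)V²/2g = 0.7699 m
Series → Q common, losses add: H = Σh = 3.091 m

H ≈ 3.09 m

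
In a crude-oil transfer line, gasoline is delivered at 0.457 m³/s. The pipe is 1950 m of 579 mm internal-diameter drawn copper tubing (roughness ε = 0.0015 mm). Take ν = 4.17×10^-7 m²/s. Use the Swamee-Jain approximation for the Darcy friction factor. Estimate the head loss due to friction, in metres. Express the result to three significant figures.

V = 4Q/(πD²) = 4·0.457/(π·0.579²) = 1.736 m/s
Re = VD/ν = 1.736·0.579/4.17×10^-7 = 2.41×10^6 → turbulent
ε/D = 0.0015/579 = 2.59×10^-6
Swamee-Jain: f = 0.01018
h_f = f(L/D)V²/(2g) = 0.01018·(1950/0.579)·1.736²/(2·9.81) = 5.262 m

h_f ≈ 5.26 m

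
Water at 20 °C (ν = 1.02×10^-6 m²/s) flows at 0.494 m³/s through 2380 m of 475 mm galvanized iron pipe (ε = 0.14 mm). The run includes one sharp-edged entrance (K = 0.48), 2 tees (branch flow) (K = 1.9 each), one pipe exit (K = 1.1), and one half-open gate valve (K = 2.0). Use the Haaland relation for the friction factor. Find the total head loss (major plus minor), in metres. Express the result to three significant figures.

V = 4Q/(πD²) = 2.788 m/s; V²/2g = 0.3961 m
Re = 1.30×10^6, ε/D = 2.95×10^-4 → f = 0.01541 (Haaland)
Major: h_f = f(L/D)·V²/2g = 0.01541·5011·0.3961 = 30.59 m
Minor: ΣK = 7.38; h_m = ΣK·V²/2g = 2.923 m
Total H_L = 30.59 + 2.923 = 33.52 m

H_L ≈ 33.5 m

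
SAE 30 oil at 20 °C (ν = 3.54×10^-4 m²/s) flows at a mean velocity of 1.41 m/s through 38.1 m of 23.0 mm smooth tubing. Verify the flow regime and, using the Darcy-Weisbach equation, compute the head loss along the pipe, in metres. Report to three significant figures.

Re = VD/ν = 1.41·0.02300/3.54×10^-4 = 91.6 → laminar (Re < 2300)
f = 64/Re = 0.6986
h_f = f(L/D)V²/(2g) = 0.6986·(38.1/0.02300)·1.41²/(2·9.81) = 117.3 m

h_f ≈ 117 m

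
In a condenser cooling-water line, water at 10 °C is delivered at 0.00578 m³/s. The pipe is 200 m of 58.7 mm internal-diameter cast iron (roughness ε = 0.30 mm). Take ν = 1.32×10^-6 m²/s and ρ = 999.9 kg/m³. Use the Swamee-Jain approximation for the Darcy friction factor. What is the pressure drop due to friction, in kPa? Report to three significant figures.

Δp ≈ 247 kPa

V = 4Q/(πD²) = 4·0.00578/(π·0.0587²) = 2.136 m/s
Re = VD/ν = 2.136·0.0587/1.32×10^-6 = 9.50×10^4 → turbulent
ε/D = 0.30/58.7 = 0.00511
Swamee-Jain: f = 0.03180
h_f = f(L/D)V²/(2g) = 0.03180·(200/0.0587)·2.136²/(2·9.81) = 25.19 m
Δp = ρg·h_f = 999.9·9.81·25.19 = 247.1 kPa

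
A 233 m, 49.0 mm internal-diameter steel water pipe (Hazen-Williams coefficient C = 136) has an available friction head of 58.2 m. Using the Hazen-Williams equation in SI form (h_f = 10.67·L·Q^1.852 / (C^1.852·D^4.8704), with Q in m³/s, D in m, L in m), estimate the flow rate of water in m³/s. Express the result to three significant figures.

Rearranging: Q = [h_f·C^1.852·D^4.8704 / (10.67·L)]^(1/1.852)
Q = [58.2·136^1.852·0.0490^4.8704 / (10.67·233)]^0.540 = 0.006435 m³/s

Q ≈ 0.00644 m³/s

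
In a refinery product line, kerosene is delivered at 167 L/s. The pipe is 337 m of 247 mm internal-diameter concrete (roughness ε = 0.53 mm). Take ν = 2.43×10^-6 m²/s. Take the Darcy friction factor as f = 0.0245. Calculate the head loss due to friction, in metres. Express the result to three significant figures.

V = 4Q/(πD²) = 4·0.167/(π·0.247²) = 3.485 m/s
h_f = f(L/D)V²/(2g) = 0.02450·(337/0.247)·3.485²/(2·9.81) = 20.69 m

h_f ≈ 20.7 m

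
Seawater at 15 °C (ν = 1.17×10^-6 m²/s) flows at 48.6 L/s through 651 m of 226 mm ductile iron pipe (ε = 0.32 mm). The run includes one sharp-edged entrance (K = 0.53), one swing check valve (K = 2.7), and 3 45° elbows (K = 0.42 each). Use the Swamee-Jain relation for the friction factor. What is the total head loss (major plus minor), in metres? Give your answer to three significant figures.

H_L ≈ 5.19 m

V = 4Q/(πD²) = 1.212 m/s; V²/2g = 0.07481 m
Re = 2.34×10^5, ε/D = 0.00142 → f = 0.02254 (Swamee-Jain)
Major: h_f = f(L/D)·V²/2g = 0.02254·2881·0.07481 = 4.857 m
Minor: ΣK = 4.49; h_m = ΣK·V²/2g = 0.3359 m
Total H_L = 4.857 + 0.3359 = 5.193 m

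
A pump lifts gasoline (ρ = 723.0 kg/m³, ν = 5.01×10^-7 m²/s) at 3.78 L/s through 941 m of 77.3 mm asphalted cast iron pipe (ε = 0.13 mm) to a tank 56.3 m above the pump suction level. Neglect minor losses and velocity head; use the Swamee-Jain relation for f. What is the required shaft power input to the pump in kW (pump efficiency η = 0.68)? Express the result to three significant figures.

P_shaft ≈ 2.60 kW

V = 4Q/(πD²) = 0.8055 m/s; Re = 1.24×10^5; ε/D = 0.00168; f = 0.02413
h_f = f(L/D)V²/2g = 9.711 m
Total head H = z + h_f = 56.3 + 9.711 = 66.01 m
P_hyd = ρgQH = 723.0·9.81·0.00378·66.01 = 1.770 kW
P_shaft = P_hyd/η = 1.770/0.68 = 2.603 kW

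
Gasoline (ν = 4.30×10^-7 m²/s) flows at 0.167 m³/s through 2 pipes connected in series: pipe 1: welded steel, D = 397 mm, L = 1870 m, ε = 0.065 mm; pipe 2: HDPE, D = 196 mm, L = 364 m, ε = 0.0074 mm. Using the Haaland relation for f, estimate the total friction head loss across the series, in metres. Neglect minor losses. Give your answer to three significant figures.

Pipe 1: V = 1.349 m/s, Re = 1.25×10^6, ε/D = 1.64×10^-4, f = 0.01401, h_1 = f(L/D)V²/2g = 6.121 m
Pipe 2: V = 5.535 m/s, Re = 2.52×10^6, ε/D = 3.78×10^-5, f = 0.01120, h_2 = f(L/D)V²/2g = 32.47 m
Series → Q common, losses add: H = Σh = 38.59 m

H ≈ 38.6 m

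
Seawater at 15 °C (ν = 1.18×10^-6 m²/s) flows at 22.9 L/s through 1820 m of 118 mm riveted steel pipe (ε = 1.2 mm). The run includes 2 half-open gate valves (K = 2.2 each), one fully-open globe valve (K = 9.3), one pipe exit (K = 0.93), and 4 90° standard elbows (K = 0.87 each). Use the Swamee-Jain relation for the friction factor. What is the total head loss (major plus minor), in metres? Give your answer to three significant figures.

V = 4Q/(πD²) = 2.094 m/s; V²/2g = 0.2235 m
Re = 2.09×10^5, ε/D = 0.0102 → f = 0.03856 (Swamee-Jain)
Major: h_f = f(L/D)·V²/2g = 0.03856·15424·0.2235 = 132.9 m
Minor: ΣK = 18.1; h_m = ΣK·V²/2g = 4.047 m
Total H_L = 132.9 + 4.047 = 137.0 m

H_L ≈ 137 m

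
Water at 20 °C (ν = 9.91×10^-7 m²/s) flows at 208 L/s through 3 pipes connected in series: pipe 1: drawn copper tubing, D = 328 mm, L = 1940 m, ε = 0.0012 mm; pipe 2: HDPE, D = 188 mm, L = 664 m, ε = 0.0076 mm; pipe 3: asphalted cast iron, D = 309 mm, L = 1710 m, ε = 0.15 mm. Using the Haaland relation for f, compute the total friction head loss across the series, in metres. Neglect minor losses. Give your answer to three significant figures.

Pipe 1: V = 2.462 m/s, Re = 8.15×10^5, ε/D = 3.66×10^-6, f = 0.01205, h_1 = f(L/D)V²/2g = 22.01 m
Pipe 2: V = 7.493 m/s, Re = 1.42×10^6, ε/D = 4.04×10^-5, f = 0.01187, h_2 = f(L/D)V²/2g = 120.0 m
Pipe 3: V = 2.774 m/s, Re = 8.65×10^5, ε/D = 4.85×10^-4, f = 0.01714, h_3 = f(L/D)V²/2g = 37.19 m
Series → Q common, losses add: H = Σh = 179.2 m

H ≈ 179 m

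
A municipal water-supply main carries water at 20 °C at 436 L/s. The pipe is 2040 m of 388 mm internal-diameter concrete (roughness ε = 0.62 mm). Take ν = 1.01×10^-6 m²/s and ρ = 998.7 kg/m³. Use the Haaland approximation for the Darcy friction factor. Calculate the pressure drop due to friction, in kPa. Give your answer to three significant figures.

Δp ≈ 795 kPa

V = 4Q/(πD²) = 4·0.436/(π·0.388²) = 3.688 m/s
Re = VD/ν = 3.688·0.388/1.01×10^-6 = 1.42×10^6 → turbulent
ε/D = 0.62/388 = 0.00160
Haaland: f = 0.02226
h_f = f(L/D)V²/(2g) = 0.02226·(2040/0.388)·3.688²/(2·9.81) = 81.12 m
Δp = ρg·h_f = 998.7·9.81·81.12 = 794.8 kPa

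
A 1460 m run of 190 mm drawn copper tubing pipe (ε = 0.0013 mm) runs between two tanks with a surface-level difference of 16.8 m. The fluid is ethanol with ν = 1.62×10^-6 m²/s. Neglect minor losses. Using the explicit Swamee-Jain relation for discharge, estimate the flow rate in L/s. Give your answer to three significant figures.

Q ≈ 46.7 L/s

Swamee-Jain (Type II): Q = -0.965·√(gD⁵h_f/L)·ln[ε/(3.7D) + √(3.17ν²L/(gD³h_f))]
√(gD⁵h_f/L) = √(9.81·0.190⁵·16.8/1460) = 0.005287
ε/(3.7D) = 1.85×10^-6; √(3.17ν²L/(gD³h_f)) = 1.04×10^-4
Q = -0.965·0.005287·ln(1.055×10^-4) = 0.04672 m³/s
Check: V = 1.65 m/s, Re = 1.93×10^5, f = 0.01570, h_f = 16.7 m ≈ 16.8 m ✓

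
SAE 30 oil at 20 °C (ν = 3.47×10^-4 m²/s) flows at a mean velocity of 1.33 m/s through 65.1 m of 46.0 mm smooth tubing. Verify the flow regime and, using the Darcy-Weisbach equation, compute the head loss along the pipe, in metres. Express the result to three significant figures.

Re = VD/ν = 1.33·0.04600/3.47×10^-4 = 176 → laminar (Re < 2300)
f = 64/Re = 0.3630
h_f = f(L/D)V²/(2g) = 0.3630·(65.1/0.04600)·1.33²/(2·9.81) = 46.32 m

h_f ≈ 46.3 m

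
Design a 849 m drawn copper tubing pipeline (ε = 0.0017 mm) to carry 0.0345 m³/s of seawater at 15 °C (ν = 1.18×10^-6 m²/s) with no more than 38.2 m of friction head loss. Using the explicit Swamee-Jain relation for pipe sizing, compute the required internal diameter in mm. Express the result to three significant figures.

D ≈ 128 mm

Swamee-Jain (Type III): D = 0.66·[ε^1.25·(LQ²/(gh_f))^4.75 + ν·Q^9.4·(L/(gh_f))^5.2]^0.04
LQ²/(gh_f) = 0.002697; L/(gh_f) = 2.266
Term 1 = ε^1.25·(…)^4.75 = 3.84×10^-20; Term 2 = ν·Q^9.4·(…)^5.2 = 1.49×10^-18
D = 0.66·(3.84×10^-20 + 1.49×10^-18)^0.04 = 0.1279 m = 128 mm
Check: V = 2.68 m/s, Re = 2.91×10^5, f = 0.01461, h_f = 35.6 m ≈ 38.2 m ✓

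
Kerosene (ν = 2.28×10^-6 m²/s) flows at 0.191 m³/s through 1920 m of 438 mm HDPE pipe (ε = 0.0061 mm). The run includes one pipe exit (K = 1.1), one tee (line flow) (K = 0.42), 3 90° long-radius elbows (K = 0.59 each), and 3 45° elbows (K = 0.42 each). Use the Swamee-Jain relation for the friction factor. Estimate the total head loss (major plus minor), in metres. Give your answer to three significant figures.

H_L ≈ 5.79 m

V = 4Q/(πD²) = 1.268 m/s; V²/2g = 0.08190 m
Re = 2.44×10^5, ε/D = 1.39×10^-5 → f = 0.01510 (Swamee-Jain)
Major: h_f = f(L/D)·V²/2g = 0.01510·4384·0.08190 = 5.420 m
Minor: ΣK = 4.55; h_m = ΣK·V²/2g = 0.3727 m
Total H_L = 5.420 + 0.3727 = 5.793 m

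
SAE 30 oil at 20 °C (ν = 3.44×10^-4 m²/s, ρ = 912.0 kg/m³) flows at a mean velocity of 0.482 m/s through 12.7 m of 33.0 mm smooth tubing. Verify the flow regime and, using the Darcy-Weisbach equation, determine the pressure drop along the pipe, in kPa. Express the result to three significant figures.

Δp ≈ 56.4 kPa

Re = VD/ν = 0.482·0.03300/3.44×10^-4 = 46.2 → laminar (Re < 2300)
f = 64/Re = 1.384
h_f = f(L/D)V²/(2g) = 1.384·(12.7/0.03300)·0.482²/(2·9.81) = 6.308 m
Δp = ρg·h_f = 912.0·9.81·6.308 = 56.43 kPa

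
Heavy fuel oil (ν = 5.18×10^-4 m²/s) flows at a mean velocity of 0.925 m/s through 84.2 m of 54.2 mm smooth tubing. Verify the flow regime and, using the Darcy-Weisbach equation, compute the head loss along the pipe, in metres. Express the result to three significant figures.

Re = VD/ν = 0.925·0.05420/5.18×10^-4 = 96.8 → laminar (Re < 2300)
f = 64/Re = 0.6613
h_f = f(L/D)V²/(2g) = 0.6613·(84.2/0.05420)·0.925²/(2·9.81) = 44.80 m

h_f ≈ 44.8 m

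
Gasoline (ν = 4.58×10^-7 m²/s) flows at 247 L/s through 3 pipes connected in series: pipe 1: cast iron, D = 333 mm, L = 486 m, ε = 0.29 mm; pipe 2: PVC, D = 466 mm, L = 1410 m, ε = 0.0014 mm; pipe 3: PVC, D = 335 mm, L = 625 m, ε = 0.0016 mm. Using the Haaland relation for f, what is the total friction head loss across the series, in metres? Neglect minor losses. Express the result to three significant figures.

Pipe 1: V = 2.836 m/s, Re = 2.06×10^6, ε/D = 8.71×10^-4, f = 0.01917, h_1 = f(L/D)V²/2g = 11.47 m
Pipe 2: V = 1.448 m/s, Re = 1.47×10^6, ε/D = 3.00×10^-6, f = 0.01093, h_2 = f(L/D)V²/2g = 3.536 m
Pipe 3: V = 2.802 m/s, Re = 2.05×10^6, ε/D = 4.78×10^-6, f = 0.01044, h_3 = f(L/D)V²/2g = 7.797 m
Series → Q common, losses add: H = Σh = 22.80 m

H ≈ 22.8 m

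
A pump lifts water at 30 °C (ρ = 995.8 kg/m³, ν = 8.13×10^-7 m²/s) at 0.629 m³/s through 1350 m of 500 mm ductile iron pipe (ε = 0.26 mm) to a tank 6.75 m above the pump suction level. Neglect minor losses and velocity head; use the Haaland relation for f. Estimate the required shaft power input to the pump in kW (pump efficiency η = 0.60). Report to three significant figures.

V = 4Q/(πD²) = 3.203 m/s; Re = 1.97×10^6; ε/D = 5.20×10^-4; f = 0.01710
h_f = f(L/D)V²/2g = 24.15 m
Total head H = z + h_f = 6.75 + 24.15 = 30.90 m
P_hyd = ρgQH = 995.8·9.81·0.629·30.90 = 189.9 kW
P_shaft = P_hyd/η = 189.9/0.60 = 316.5 kW

P_shaft ≈ 316 kW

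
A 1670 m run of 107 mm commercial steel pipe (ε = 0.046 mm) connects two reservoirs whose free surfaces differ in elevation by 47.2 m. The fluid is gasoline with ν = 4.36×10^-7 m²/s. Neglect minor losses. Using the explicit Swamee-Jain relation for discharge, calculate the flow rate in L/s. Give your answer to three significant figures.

Q ≈ 16.7 L/s

Swamee-Jain (Type II): Q = -0.965·√(gD⁵h_f/L)·ln[ε/(3.7D) + √(3.17ν²L/(gD³h_f))]
√(gD⁵h_f/L) = √(9.81·0.107⁵·47.2/1670) = 0.001972
ε/(3.7D) = 1.16×10^-4; √(3.17ν²L/(gD³h_f)) = 4.21×10^-5
Q = -0.965·0.001972·ln(1.583×10^-4) = 0.01665 m³/s
Check: V = 1.85 m/s, Re = 4.54×10^5, f = 0.01742, h_f = 47.5 m ≈ 47.2 m ✓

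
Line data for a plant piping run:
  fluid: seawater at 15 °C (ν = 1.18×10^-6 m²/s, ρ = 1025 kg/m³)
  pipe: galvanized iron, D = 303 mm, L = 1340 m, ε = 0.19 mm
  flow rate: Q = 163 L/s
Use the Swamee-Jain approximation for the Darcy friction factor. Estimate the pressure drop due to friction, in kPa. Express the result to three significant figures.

Δp ≈ 213 kPa

V = 4Q/(πD²) = 4·0.163/(π·0.303²) = 2.261 m/s
Re = VD/ν = 2.261·0.303/1.18×10^-6 = 5.80×10^5 → turbulent
ε/D = 0.19/303 = 6.27×10^-4
Swamee-Jain: f = 0.01842
h_f = f(L/D)V²/(2g) = 0.01842·(1340/0.303)·2.261²/(2·9.81) = 21.21 m
Δp = ρg·h_f = 1025·9.81·21.21 = 213.3 kPa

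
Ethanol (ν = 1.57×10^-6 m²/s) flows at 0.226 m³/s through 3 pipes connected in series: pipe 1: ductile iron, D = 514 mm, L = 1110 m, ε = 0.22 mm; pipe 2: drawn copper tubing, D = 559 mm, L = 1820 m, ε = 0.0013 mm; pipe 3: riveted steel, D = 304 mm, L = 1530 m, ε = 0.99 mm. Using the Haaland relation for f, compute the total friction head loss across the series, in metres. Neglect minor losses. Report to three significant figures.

H ≈ 71.5 m

Pipe 1: V = 1.089 m/s, Re = 3.57×10^5, ε/D = 4.28×10^-4, f = 0.01744, h_1 = f(L/D)V²/2g = 2.277 m
Pipe 2: V = 0.9209 m/s, Re = 3.28×10^5, ε/D = 2.33×10^-6, f = 0.01413, h_2 = f(L/D)V²/2g = 1.988 m
Pipe 3: V = 3.114 m/s, Re = 6.03×10^5, ε/D = 0.00326, f = 0.02702, h_3 = f(L/D)V²/2g = 67.21 m
Series → Q common, losses add: H = Σh = 71.47 m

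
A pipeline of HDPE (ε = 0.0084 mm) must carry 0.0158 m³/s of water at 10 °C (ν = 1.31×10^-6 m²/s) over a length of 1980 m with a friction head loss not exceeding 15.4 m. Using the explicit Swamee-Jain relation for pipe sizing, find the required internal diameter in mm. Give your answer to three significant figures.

D ≈ 138 mm

Swamee-Jain (Type III): D = 0.66·[ε^1.25·(LQ²/(gh_f))^4.75 + ν·Q^9.4·(L/(gh_f))^5.2]^0.04
LQ²/(gh_f) = 0.003272; L/(gh_f) = 13.11
Term 1 = ε^1.25·(…)^4.75 = 7.09×10^-19; Term 2 = ν·Q^9.4·(…)^5.2 = 9.90×10^-18
D = 0.66·(7.09×10^-19 + 9.90×10^-18)^0.04 = 0.1382 m = 138 mm
Check: V = 1.05 m/s, Re = 1.11×10^5, f = 0.01786, h_f = 14.5 m ≈ 15.4 m ✓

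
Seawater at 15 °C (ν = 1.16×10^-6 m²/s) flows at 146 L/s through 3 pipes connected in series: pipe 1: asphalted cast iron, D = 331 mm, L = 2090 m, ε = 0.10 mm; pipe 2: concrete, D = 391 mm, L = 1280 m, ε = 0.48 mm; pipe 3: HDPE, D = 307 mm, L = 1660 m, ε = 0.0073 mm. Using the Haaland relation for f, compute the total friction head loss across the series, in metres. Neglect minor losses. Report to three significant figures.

H ≈ 34.5 m

Pipe 1: V = 1.697 m/s, Re = 4.84×10^5, ε/D = 3.02×10^-4, f = 0.01621, h_1 = f(L/D)V²/2g = 15.01 m
Pipe 2: V = 1.216 m/s, Re = 4.10×10^5, ε/D = 0.00123, f = 0.02124, h_2 = f(L/D)V²/2g = 5.241 m
Pipe 3: V = 1.972 m/s, Re = 5.22×10^5, ε/D = 2.38×10^-5, f = 0.01325, h_3 = f(L/D)V²/2g = 14.21 m
Series → Q common, losses add: H = Σh = 34.47 m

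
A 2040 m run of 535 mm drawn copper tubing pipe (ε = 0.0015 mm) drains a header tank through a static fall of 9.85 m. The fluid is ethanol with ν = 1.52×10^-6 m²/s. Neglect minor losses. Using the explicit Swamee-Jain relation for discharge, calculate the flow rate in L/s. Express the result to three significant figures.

Swamee-Jain (Type II): Q = -0.965·√(gD⁵h_f/L)·ln[ε/(3.7D) + √(3.17ν²L/(gD³h_f))]
√(gD⁵h_f/L) = √(9.81·0.535⁵·9.85/2040) = 0.04556
ε/(3.7D) = 7.58×10^-7; √(3.17ν²L/(gD³h_f)) = 3.18×10^-5
Q = -0.965·0.04556·ln(3.253×10^-5) = 0.4543 m³/s
Check: V = 2.02 m/s, Re = 7.11×10^5, f = 0.01236, h_f = 9.81 m ≈ 9.85 m ✓

Q ≈ 454 L/s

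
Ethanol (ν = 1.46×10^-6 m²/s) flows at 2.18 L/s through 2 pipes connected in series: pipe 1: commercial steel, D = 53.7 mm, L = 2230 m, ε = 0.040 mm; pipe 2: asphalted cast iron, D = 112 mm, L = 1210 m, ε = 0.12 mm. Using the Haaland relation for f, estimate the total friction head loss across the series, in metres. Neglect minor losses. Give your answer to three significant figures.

Pipe 1: V = 0.9625 m/s, Re = 3.54×10^4, ε/D = 7.45×10^-4, f = 0.02432, h_1 = f(L/D)V²/2g = 47.69 m
Pipe 2: V = 0.2213 m/s, Re = 1.70×10^4, ε/D = 0.00107, f = 0.02869, h_2 = f(L/D)V²/2g = 0.7734 m
Series → Q common, losses add: H = Σh = 48.46 m

H ≈ 48.5 m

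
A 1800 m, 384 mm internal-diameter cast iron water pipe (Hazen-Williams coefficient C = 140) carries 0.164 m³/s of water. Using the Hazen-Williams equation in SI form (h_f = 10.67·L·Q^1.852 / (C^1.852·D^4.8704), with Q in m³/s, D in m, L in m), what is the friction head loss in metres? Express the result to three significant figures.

h_f = 10.67·1800·0.164^1.852 / (140^1.852·0.384^4.8704) = 7.571 m

h_f ≈ 7.57 m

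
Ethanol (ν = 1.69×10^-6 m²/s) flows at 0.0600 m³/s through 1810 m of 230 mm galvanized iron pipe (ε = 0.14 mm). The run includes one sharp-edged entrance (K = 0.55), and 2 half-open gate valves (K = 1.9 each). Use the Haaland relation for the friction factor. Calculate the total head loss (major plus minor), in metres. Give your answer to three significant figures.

V = 4Q/(πD²) = 1.444 m/s; V²/2g = 0.1063 m
Re = 1.97×10^5, ε/D = 6.09×10^-4 → f = 0.01921 (Haaland)
Major: h_f = f(L/D)·V²/2g = 0.01921·7870·0.1063 = 16.07 m
Minor: ΣK = 4.35; h_m = ΣK·V²/2g = 0.4624 m
Total H_L = 16.07 + 0.4624 = 16.54 m

H_L ≈ 16.5 m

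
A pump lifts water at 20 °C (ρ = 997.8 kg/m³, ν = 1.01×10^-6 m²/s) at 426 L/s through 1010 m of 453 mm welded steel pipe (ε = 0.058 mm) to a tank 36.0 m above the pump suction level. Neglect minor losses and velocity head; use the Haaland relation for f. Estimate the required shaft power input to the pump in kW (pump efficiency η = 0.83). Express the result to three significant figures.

V = 4Q/(πD²) = 2.643 m/s; Re = 1.19×10^6; ε/D = 1.28×10^-4; f = 0.01357
h_f = f(L/D)V²/2g = 10.77 m
Total head H = z + h_f = 36.0 + 10.77 = 46.77 m
P_hyd = ρgQH = 997.8·9.81·0.426·46.77 = 195.0 kW
P_shaft = P_hyd/η = 195.0/0.83 = 235.0 kW

P_shaft ≈ 235 kW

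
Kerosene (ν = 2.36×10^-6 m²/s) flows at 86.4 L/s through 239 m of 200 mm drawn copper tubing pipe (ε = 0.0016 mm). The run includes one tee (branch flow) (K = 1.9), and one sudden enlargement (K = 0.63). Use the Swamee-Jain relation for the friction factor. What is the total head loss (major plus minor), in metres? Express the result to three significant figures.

V = 4Q/(πD²) = 2.750 m/s; V²/2g = 0.3855 m
Re = 2.33×10^5, ε/D = 8.00×10^-6 → f = 0.01516 (Swamee-Jain)
Major: h_f = f(L/D)·V²/2g = 0.01516·1195·0.3855 = 6.984 m
Minor: ΣK = 2.53; h_m = ΣK·V²/2g = 0.9753 m
Total H_L = 6.984 + 0.9753 = 7.959 m

H_L ≈ 7.96 m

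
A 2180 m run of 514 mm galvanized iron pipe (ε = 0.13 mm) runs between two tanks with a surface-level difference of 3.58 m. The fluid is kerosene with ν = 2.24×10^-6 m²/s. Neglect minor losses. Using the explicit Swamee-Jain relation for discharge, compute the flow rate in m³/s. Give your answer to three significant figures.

Q ≈ 0.204 m³/s

Swamee-Jain (Type II): Q = -0.965·√(gD⁵h_f/L)·ln[ε/(3.7D) + √(3.17ν²L/(gD³h_f))]
√(gD⁵h_f/L) = √(9.81·0.514⁵·3.58/2180) = 0.02404
ε/(3.7D) = 6.84×10^-5; √(3.17ν²L/(gD³h_f)) = 8.53×10^-5
Q = -0.965·0.02404·ln(1.536×10^-4) = 0.2037 m³/s
Check: V = 0.982 m/s, Re = 2.25×10^5, f = 0.01724, h_f = 3.59 m ≈ 3.58 m ✓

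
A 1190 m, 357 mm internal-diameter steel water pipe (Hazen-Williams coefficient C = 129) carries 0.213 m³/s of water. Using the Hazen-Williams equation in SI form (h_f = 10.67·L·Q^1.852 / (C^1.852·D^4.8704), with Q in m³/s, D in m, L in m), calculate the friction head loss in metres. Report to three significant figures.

h_f ≈ 13.5 m

h_f = 10.67·1190·0.213^1.852 / (129^1.852·0.357^4.8704) = 13.48 m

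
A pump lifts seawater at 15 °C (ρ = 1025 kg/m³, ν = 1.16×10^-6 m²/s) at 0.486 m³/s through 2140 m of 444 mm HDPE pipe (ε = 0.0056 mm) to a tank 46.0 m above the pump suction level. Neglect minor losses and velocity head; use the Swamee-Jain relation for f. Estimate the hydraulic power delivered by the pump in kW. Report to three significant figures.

P_hyd ≈ 362 kW

V = 4Q/(πD²) = 3.139 m/s; Re = 1.20×10^6; ε/D = 1.26×10^-5; f = 0.01160
h_f = f(L/D)V²/2g = 28.08 m
Total head H = z + h_f = 46.0 + 28.08 = 74.08 m
P_hyd = ρgQH = 1025·9.81·0.486·74.08 = 362.0 kW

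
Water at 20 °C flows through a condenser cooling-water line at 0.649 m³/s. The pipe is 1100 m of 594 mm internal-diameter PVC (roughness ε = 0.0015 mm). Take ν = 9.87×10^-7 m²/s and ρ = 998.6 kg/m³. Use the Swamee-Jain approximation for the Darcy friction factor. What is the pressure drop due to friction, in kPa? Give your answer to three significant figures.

V = 4Q/(πD²) = 4·0.649/(π·0.594²) = 2.342 m/s
Re = VD/ν = 2.342·0.594/9.87×10^-7 = 1.41×10^6 → turbulent
ε/D = 0.0015/594 = 2.53×10^-6
Swamee-Jain: f = 0.01104
h_f = f(L/D)V²/(2g) = 0.01104·(1100/0.594)·2.342²/(2·9.81) = 5.717 m
Δp = ρg·h_f = 998.6·9.81·5.717 = 56.01 kPa

Δp ≈ 56.0 kPa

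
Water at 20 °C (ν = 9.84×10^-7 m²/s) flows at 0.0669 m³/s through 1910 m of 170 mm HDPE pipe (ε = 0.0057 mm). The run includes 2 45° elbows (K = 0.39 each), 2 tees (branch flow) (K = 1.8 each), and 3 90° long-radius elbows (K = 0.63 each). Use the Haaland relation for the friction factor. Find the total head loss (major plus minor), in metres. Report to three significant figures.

H_L ≈ 69.6 m

V = 4Q/(πD²) = 2.947 m/s; V²/2g = 0.4428 m
Re = 5.09×10^5, ε/D = 3.35×10^-5 → f = 0.01343 (Haaland)
Major: h_f = f(L/D)·V²/2g = 0.01343·11235·0.4428 = 66.81 m
Minor: ΣK = 6.27; h_m = ΣK·V²/2g = 2.776 m
Total H_L = 66.81 + 2.776 = 69.59 m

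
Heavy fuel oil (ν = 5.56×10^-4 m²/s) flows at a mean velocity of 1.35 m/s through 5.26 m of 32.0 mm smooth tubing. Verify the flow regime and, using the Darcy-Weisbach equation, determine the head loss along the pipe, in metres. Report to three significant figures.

Re = VD/ν = 1.35·0.03200/5.56×10^-4 = 77.7 → laminar (Re < 2300)
f = 64/Re = 0.8237
h_f = f(L/D)V²/(2g) = 0.8237·(5.26/0.03200)·1.35²/(2·9.81) = 12.58 m

h_f ≈ 12.6 m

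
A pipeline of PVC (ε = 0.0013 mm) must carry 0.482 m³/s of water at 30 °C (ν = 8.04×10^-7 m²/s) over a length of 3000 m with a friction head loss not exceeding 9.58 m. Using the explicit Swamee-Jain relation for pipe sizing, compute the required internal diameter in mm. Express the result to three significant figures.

Swamee-Jain (Type III): D = 0.66·[ε^1.25·(LQ²/(gh_f))^4.75 + ν·Q^9.4·(L/(gh_f))^5.2]^0.04
LQ²/(gh_f) = 7.416; L/(gh_f) = 31.92
Term 1 = ε^1.25·(…)^4.75 = 5.97×10^-4; Term 2 = ν·Q^9.4·(…)^5.2 = 0.0559
D = 0.66·(5.97×10^-4 + 0.0559)^0.04 = 0.5883 m = 588 mm
Check: V = 1.77 m/s, Re = 1.30×10^6, f = 0.01118, h_f = 9.14 m ≈ 9.58 m ✓

D ≈ 588 mm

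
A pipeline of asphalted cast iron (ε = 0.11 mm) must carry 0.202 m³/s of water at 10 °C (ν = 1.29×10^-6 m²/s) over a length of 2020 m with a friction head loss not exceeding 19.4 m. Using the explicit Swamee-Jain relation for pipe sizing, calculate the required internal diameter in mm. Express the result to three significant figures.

D ≈ 362 mm

Swamee-Jain (Type III): D = 0.66·[ε^1.25·(LQ²/(gh_f))^4.75 + ν·Q^9.4·(L/(gh_f))^5.2]^0.04
LQ²/(gh_f) = 0.4331; L/(gh_f) = 10.61
Term 1 = ε^1.25·(…)^4.75 = 2.12×10^-7; Term 2 = ν·Q^9.4·(…)^5.2 = 8.23×10^-8
D = 0.66·(2.12×10^-7 + 8.23×10^-8)^0.04 = 0.3616 m = 362 mm
Check: V = 1.97 m/s, Re = 5.51×10^5, f = 0.01630, h_f = 17.9 m ≈ 19.4 m ✓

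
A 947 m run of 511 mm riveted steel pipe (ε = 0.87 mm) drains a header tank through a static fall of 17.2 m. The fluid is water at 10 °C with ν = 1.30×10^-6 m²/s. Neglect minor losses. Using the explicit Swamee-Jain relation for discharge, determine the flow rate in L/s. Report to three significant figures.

Q ≈ 582 L/s

Swamee-Jain (Type II): Q = -0.965·√(gD⁵h_f/L)·ln[ε/(3.7D) + √(3.17ν²L/(gD³h_f))]
√(gD⁵h_f/L) = √(9.81·0.511⁵·17.2/947) = 0.07879
ε/(3.7D) = 4.60×10^-4; √(3.17ν²L/(gD³h_f)) = 1.50×10^-5
Q = -0.965·0.07879·ln(4.752×10^-4) = 0.5818 m³/s
Check: V = 2.84 m/s, Re = 1.12×10^6, f = 0.02271, h_f = 17.3 m ≈ 17.2 m ✓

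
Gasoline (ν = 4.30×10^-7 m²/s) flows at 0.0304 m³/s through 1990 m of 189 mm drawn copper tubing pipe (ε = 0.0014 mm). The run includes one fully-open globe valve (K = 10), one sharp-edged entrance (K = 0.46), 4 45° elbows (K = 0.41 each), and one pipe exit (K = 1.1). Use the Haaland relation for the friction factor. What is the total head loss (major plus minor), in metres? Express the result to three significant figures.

H_L ≈ 9.14 m

V = 4Q/(πD²) = 1.084 m/s; V²/2g = 0.05984 m
Re = 4.76×10^5, ε/D = 7.41×10^-6 → f = 0.01326 (Haaland)
Major: h_f = f(L/D)·V²/2g = 0.01326·10529·0.05984 = 8.353 m
Minor: ΣK = 13.2; h_m = ΣK·V²/2g = 0.7899 m
Total H_L = 8.353 + 0.7899 = 9.143 m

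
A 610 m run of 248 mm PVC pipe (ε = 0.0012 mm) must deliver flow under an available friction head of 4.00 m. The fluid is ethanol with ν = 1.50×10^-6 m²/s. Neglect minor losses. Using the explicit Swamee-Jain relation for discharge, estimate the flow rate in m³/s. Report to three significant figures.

Swamee-Jain (Type II): Q = -0.965·√(gD⁵h_f/L)·ln[ε/(3.7D) + √(3.17ν²L/(gD³h_f))]
√(gD⁵h_f/L) = √(9.81·0.248⁵·4.00/610) = 0.007768
ε/(3.7D) = 1.31×10^-6; √(3.17ν²L/(gD³h_f)) = 8.53×10^-5
Q = -0.965·0.007768·ln(8.657×10^-5) = 0.07013 m³/s
Check: V = 1.45 m/s, Re = 2.40×10^5, f = 0.01504, h_f = 3.97 m ≈ 4.00 m ✓

Q ≈ 0.0701 m³/s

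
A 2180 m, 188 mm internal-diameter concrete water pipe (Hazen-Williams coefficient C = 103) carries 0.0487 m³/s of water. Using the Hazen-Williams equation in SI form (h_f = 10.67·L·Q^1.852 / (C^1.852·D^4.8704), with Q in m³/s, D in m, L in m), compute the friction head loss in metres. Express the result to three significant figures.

h_f = 10.67·2180·0.0487^1.852 / (103^1.852·0.188^4.8704) = 55.37 m

h_f ≈ 55.4 m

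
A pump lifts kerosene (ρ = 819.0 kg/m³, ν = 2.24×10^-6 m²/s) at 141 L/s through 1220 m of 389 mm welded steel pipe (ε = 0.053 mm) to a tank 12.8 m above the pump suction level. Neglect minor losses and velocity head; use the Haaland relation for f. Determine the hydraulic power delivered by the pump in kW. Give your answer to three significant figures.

P_hyd ≈ 18.7 kW

V = 4Q/(πD²) = 1.186 m/s; Re = 2.06×10^5; ε/D = 1.36×10^-4; f = 0.01637
h_f = f(L/D)V²/2g = 3.683 m
Total head H = z + h_f = 12.8 + 3.683 = 16.48 m
P_hyd = ρgQH = 819.0·9.81·0.141·16.48 = 18.67 kW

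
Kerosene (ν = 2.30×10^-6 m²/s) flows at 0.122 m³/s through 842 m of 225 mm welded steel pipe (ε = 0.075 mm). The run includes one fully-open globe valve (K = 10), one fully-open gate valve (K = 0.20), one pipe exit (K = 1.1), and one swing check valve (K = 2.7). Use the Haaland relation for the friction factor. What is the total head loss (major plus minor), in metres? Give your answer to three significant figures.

H_L ≈ 37.3 m

V = 4Q/(πD²) = 3.068 m/s; V²/2g = 0.4799 m
Re = 3.00×10^5, ε/D = 3.33×10^-4 → f = 0.01703 (Haaland)
Major: h_f = f(L/D)·V²/2g = 0.01703·3742·0.4799 = 30.58 m
Minor: ΣK = 14.0; h_m = ΣK·V²/2g = 6.718 m
Total H_L = 30.58 + 6.718 = 37.30 m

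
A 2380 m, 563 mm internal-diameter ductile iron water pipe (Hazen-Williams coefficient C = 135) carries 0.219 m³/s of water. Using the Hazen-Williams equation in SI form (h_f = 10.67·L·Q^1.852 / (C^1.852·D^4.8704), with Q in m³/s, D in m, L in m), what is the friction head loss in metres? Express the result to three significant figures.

h_f = 10.67·2380·0.219^1.852 / (135^1.852·0.563^4.8704) = 2.838 m

h_f ≈ 2.84 m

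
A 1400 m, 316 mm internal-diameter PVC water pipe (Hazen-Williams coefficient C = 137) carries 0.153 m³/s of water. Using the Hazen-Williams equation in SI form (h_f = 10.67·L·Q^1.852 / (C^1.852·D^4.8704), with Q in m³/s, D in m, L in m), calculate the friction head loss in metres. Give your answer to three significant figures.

h_f ≈ 13.9 m

h_f = 10.67·1400·0.153^1.852 / (137^1.852·0.316^4.8704) = 13.93 m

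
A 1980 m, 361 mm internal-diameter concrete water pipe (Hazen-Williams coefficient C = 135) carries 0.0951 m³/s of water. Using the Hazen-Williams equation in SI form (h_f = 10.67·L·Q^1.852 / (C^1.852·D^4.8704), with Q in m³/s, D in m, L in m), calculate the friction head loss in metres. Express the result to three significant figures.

h_f = 10.67·1980·0.0951^1.852 / (135^1.852·0.361^4.8704) = 4.387 m

h_f ≈ 4.39 m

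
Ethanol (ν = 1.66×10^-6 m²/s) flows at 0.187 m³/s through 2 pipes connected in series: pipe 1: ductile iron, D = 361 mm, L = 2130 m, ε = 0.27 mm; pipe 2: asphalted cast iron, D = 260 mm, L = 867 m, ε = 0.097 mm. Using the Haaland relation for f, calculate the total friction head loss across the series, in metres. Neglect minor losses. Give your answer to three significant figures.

Pipe 1: V = 1.827 m/s, Re = 3.97×10^5, ε/D = 7.48×10^-4, f = 0.01915, h_1 = f(L/D)V²/2g = 19.22 m
Pipe 2: V = 3.522 m/s, Re = 5.52×10^5, ε/D = 3.73×10^-4, f = 0.01663, h_2 = f(L/D)V²/2g = 35.06 m
Series → Q common, losses add: H = Σh = 54.28 m

H ≈ 54.3 m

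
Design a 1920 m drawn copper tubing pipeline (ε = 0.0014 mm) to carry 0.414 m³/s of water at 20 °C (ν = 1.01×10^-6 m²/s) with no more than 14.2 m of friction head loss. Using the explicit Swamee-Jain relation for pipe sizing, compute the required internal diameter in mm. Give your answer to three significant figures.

Swamee-Jain (Type III): D = 0.66·[ε^1.25·(LQ²/(gh_f))^4.75 + ν·Q^9.4·(L/(gh_f))^5.2]^0.04
LQ²/(gh_f) = 2.362; L/(gh_f) = 13.78
Term 1 = ε^1.25·(…)^4.75 = 2.86×10^-6; Term 2 = ν·Q^9.4·(…)^5.2 = 2.13×10^-4
D = 0.66·(2.86×10^-6 + 2.13×10^-4)^0.04 = 0.4709 m = 471 mm
Check: V = 2.38 m/s, Re = 1.11×10^6, f = 0.01149, h_f = 13.5 m ≈ 14.2 m ✓

D ≈ 471 mm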